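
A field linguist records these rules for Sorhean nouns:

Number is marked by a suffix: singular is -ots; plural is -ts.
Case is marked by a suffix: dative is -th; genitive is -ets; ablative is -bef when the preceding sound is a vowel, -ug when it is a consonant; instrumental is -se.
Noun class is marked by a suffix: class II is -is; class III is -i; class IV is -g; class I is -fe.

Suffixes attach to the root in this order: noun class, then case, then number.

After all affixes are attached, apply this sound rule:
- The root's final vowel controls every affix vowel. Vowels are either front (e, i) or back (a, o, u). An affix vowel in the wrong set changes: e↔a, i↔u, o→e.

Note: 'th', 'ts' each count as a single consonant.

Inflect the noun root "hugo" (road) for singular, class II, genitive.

hugousatsots

Attach noun class class II -is → hugois.
Attach case genitive -ets → hugoisets.
Attach number singular -ots → hugoisetsots.
Apply vowel harmony: hugoisetsots → hugousatsots.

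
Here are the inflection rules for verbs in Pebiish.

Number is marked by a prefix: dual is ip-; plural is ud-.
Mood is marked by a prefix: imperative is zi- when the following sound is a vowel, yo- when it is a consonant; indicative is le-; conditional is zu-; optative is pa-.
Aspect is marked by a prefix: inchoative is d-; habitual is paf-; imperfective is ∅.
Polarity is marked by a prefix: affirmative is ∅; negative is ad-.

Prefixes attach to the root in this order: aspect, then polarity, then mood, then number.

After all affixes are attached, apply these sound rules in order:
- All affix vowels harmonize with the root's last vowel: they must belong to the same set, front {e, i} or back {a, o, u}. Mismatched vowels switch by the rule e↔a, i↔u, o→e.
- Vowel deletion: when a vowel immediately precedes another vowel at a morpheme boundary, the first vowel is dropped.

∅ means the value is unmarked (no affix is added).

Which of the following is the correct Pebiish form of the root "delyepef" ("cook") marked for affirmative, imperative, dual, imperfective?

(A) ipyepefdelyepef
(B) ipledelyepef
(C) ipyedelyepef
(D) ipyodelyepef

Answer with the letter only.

aspect = imperfective: zero marking, form stays delyepef.
polarity = affirmative: zero marking, form stays delyepef.
Attach mood imperative yo- (before consonant 'd') → yodelyepef.
Attach number dual ip- → ipyodelyepef.
Apply vowel harmony: ipyodelyepef → ipyedelyepef.
Vowel deletion: no change.
So the correct form is ipyedelyepef, option (C).
(B) ipledelyepef is wrong: it uses indicative instead of imperative for mood.
(D) ipyodelyepef is wrong: it fails to apply the sound rule(s).
(A) ipyepefdelyepef is wrong: it uses habitual instead of imperfective for aspect.

C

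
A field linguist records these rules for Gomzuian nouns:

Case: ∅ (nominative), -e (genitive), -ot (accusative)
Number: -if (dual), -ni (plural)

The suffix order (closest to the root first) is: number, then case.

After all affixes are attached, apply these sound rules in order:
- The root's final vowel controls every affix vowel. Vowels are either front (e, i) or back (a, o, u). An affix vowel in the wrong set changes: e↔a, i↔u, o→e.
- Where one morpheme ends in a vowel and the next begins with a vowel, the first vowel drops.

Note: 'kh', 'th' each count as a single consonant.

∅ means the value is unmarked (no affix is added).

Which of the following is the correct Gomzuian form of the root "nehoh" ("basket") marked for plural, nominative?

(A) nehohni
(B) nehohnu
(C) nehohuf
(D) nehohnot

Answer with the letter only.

Attach number plural -ni → nehohni.
case = nominative: zero marking, form stays nehohni.
Apply vowel harmony: nehohni → nehohnu.
Vowel deletion: no change.
So the correct form is nehohnu, option (B).
(A) nehohni is wrong: it fails to apply the sound rule(s).
(C) nehohuf is wrong: it uses dual instead of plural for number.
(D) nehohnot is wrong: it uses accusative instead of nominative for case.

B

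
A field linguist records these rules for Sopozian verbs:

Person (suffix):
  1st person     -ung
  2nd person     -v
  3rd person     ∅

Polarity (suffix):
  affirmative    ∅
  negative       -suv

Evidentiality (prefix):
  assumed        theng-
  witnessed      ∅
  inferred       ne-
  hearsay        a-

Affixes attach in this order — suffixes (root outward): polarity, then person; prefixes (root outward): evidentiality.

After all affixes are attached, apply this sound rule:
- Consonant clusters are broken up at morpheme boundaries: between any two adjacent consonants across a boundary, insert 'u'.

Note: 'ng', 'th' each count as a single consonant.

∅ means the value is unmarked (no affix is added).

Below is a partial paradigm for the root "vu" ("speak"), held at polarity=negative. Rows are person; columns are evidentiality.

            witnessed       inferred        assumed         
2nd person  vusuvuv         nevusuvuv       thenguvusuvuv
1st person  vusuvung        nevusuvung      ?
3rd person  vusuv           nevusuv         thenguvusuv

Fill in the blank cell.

thenguvusuvung

Attach polarity negative -suv → vusuv.
Attach person 1st person -ung → vusuvung.
Attach evidentiality assumed theng- → thengvusuvung.
Apply epenthesis: thengvusuvung → thenguvusuvung.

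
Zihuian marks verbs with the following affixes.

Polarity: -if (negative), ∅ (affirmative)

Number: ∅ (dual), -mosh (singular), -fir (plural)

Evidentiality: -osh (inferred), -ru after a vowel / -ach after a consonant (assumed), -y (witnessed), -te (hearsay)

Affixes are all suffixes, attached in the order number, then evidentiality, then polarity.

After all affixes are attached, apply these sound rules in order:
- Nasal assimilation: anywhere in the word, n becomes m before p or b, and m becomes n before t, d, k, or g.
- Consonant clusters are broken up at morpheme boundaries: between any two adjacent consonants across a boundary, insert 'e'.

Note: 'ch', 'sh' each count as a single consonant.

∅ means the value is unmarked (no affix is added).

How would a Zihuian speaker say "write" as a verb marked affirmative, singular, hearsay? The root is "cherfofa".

cherfofamoshete

Attach number singular -mosh → cherfofamosh.
Attach evidentiality hearsay -te → cherfofamoshte.
polarity = affirmative: zero marking, form stays cherfofamoshte.
Nasal assimilation: no change.
Apply epenthesis: cherfofamoshte → cherfofamoshete.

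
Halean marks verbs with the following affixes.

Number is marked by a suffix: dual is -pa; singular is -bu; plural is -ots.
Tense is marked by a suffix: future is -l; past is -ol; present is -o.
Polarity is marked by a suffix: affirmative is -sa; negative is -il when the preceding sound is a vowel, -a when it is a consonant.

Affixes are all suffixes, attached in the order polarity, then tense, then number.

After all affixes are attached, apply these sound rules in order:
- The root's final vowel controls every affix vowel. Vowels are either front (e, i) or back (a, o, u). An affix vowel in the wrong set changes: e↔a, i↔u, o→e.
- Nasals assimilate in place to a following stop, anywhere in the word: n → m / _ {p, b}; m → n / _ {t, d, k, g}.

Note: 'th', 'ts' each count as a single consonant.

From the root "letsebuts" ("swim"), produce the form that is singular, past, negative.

letsebutsaolbu

Attach polarity negative -a (after consonant 'ts') → letsebutsa.
Attach tense past -ol → letsebutsaol.
Attach number singular -bu → letsebutsaolbu.
Vowel harmony: no change.
Nasal assimilation: no change.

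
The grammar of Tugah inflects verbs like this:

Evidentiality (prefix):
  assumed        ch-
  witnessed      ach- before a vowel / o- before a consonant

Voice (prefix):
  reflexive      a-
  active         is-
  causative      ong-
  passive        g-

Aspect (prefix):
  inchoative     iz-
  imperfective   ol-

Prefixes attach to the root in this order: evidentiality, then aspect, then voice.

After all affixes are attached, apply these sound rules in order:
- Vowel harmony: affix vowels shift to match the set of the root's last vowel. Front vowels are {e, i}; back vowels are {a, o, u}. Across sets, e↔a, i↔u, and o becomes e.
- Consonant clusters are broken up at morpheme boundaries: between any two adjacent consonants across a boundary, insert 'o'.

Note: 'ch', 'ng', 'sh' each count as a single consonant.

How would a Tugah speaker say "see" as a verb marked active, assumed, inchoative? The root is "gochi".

isizochogochi

Attach evidentiality assumed ch- → chgochi.
Attach aspect inchoative iz- → izchgochi.
Attach voice active is- → isizchgochi.
Vowel harmony: no change.
Apply epenthesis: isizchgochi → isizochogochi.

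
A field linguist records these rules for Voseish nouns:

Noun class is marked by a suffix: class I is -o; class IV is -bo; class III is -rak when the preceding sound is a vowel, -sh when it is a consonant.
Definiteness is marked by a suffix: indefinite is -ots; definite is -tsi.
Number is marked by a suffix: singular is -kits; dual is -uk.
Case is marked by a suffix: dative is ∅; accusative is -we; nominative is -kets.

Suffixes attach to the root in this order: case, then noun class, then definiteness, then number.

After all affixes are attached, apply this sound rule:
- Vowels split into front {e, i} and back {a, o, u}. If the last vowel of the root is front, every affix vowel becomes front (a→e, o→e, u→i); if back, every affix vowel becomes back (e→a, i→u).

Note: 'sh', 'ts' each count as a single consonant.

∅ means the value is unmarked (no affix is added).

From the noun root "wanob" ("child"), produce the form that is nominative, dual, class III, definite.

Attach case nominative -kets → wanobkets.
Attach noun class class III -sh (after consonant 'ts') → wanobketssh.
Attach definiteness definite -tsi → wanobketsshtsi.
Attach number dual -uk → wanobketsshtsiuk.
Apply vowel harmony: wanobketsshtsiuk → wanobkatsshtsuuk.

wanobkatsshtsuuk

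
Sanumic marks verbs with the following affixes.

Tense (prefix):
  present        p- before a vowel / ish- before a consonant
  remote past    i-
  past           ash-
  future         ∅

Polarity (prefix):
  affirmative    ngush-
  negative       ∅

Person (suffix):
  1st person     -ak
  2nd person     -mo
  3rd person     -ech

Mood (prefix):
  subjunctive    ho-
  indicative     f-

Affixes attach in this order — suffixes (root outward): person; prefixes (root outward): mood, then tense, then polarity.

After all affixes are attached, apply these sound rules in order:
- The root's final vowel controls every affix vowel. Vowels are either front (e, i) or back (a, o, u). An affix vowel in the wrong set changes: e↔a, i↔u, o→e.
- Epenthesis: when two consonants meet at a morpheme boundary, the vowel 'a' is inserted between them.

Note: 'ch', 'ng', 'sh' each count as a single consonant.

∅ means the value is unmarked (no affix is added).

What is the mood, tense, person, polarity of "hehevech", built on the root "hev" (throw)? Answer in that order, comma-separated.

Segment: ho-hev-ech.
mood: ho- → subjunctive.
tense: ∅ → future.
person: -ech → 3rd person.
polarity: ∅ → negative.

subjunctive, future, 3rd person, negative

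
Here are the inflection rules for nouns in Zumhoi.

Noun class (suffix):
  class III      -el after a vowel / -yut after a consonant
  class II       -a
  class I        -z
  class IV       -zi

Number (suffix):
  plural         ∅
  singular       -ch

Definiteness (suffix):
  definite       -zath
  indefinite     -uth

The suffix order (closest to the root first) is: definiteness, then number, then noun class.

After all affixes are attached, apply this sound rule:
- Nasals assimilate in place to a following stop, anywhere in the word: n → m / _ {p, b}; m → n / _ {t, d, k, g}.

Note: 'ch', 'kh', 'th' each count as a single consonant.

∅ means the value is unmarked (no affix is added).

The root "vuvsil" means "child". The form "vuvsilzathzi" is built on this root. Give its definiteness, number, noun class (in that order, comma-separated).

Segment: vuvsil-zath-zi.
definiteness: -zath → definite.
number: ∅ → plural.
noun class: -zi → class IV.

definite, plural, class IV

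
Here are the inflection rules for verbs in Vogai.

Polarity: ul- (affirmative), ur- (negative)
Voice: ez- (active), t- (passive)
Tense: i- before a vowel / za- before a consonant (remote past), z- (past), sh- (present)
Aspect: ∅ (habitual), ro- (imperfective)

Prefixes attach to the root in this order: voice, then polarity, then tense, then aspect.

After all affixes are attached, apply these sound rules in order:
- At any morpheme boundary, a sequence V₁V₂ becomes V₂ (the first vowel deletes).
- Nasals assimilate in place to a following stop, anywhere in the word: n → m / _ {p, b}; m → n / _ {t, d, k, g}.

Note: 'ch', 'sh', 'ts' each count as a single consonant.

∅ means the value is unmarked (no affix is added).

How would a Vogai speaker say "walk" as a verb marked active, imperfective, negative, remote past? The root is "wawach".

rurezwawach

Attach voice active ez- → ezwawach.
Attach polarity negative ur- → urezwawach.
Attach tense remote past i- (before vowel 'u') → iurezwawach.
Attach aspect imperfective ro- → roiurezwawach.
Apply vowel deletion: roiurezwawach → rurezwawach.
Nasal assimilation: no change.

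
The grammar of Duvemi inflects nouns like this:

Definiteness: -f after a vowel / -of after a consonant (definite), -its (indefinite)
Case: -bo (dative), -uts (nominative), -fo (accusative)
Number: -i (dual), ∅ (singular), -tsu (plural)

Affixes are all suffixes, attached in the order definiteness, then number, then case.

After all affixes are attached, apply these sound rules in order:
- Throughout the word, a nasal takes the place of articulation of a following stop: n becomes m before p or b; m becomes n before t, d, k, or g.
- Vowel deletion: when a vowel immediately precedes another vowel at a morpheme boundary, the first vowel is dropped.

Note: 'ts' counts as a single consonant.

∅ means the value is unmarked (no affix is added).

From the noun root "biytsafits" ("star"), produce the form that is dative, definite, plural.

biytsafitsoftsubo

Attach definiteness definite -of (after consonant 'ts') → biytsafitsof.
Attach number plural -tsu → biytsafitsoftsu.
Attach case dative -bo → biytsafitsoftsubo.
Nasal assimilation: no change.
Vowel deletion: no change.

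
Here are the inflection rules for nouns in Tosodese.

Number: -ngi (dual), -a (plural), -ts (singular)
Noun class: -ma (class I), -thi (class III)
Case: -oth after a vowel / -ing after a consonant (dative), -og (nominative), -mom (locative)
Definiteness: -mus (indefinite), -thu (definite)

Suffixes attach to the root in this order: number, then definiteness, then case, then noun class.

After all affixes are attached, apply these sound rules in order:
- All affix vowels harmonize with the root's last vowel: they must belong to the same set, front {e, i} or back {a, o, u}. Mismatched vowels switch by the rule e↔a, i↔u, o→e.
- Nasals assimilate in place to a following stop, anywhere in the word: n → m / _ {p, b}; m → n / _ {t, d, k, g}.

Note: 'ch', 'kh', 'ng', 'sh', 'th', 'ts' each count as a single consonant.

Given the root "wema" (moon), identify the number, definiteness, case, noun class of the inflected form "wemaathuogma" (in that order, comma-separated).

plural, definite, nominative, class I

Segment: wema-a-thu-og-ma.
number: -a → plural.
definiteness: -thu → definite.
case: -og → nominative.
noun class: -ma → class I.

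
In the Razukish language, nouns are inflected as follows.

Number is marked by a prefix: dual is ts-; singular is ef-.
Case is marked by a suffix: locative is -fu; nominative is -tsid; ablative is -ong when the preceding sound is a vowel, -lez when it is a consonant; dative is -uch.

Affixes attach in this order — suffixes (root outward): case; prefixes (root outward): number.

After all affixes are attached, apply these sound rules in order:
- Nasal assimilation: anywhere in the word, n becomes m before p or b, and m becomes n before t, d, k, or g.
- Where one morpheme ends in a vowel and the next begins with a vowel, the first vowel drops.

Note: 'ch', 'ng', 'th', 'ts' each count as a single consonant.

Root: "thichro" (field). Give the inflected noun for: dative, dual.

tsthichruch

Attach case dative -uch → thichrouch.
Attach number dual ts- → tsthichrouch.
Nasal assimilation: no change.
Apply vowel deletion: tsthichrouch → tsthichruch.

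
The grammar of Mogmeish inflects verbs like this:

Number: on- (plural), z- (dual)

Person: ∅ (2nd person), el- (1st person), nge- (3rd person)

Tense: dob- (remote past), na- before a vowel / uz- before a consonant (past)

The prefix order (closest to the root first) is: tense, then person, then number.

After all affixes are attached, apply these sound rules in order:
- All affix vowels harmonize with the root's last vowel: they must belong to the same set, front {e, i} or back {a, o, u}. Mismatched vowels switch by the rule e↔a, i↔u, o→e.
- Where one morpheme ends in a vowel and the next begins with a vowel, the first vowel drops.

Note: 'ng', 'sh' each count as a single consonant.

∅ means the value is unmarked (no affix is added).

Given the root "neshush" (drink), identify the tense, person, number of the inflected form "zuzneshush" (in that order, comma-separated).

Segment: z-uz-neshush.
tense: na/uz- → past.
person: ∅ → 2nd person.
number: z- → dual.

past, 2nd person, dual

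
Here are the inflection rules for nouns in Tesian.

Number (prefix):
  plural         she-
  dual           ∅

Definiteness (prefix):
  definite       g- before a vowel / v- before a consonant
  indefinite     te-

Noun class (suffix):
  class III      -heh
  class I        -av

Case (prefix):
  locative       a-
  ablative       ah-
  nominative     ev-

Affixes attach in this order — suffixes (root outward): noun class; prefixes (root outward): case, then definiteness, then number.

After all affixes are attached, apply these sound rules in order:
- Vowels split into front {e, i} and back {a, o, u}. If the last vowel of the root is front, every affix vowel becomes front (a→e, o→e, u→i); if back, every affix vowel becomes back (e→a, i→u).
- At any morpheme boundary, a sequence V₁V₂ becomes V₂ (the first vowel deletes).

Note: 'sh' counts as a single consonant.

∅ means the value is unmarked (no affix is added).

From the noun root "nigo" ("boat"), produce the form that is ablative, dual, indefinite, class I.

Attach case ablative ah- → ahnigo.
Attach definiteness indefinite te- → teahnigo.
Attach noun class class I -av → teahnigoav.
number = dual: zero marking, form stays teahnigoav.
Apply vowel harmony: teahnigoav → taahnigoav.
Apply vowel deletion: taahnigoav → tahnigav.

tahnigav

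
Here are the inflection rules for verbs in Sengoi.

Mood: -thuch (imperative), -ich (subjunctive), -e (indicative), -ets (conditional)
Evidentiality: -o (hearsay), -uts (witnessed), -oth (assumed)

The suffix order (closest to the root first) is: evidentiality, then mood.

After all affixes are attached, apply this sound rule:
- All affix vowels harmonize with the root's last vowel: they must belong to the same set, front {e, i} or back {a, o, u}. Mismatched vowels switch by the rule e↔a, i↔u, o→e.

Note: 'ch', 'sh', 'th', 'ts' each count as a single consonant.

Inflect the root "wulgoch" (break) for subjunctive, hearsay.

Attach evidentiality hearsay -o → wulgocho.
Attach mood subjunctive -ich → wulgochoich.
Apply vowel harmony: wulgochoich → wulgochouch.

wulgochouch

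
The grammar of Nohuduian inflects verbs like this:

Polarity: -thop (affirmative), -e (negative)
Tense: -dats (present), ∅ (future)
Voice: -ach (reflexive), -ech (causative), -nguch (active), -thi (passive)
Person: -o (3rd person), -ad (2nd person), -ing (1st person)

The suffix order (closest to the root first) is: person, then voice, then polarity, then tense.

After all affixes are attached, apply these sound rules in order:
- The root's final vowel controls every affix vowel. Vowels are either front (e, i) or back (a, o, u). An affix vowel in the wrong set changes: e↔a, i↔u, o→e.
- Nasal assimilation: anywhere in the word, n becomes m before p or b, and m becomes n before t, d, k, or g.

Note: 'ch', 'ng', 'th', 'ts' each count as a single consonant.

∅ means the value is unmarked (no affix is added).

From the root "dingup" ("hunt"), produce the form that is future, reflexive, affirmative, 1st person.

dingupungachthop

Attach person 1st person -ing → dinguping.
Attach voice reflexive -ach → dingupingach.
Attach polarity affirmative -thop → dingupingachthop.
tense = future: zero marking, form stays dingupingachthop.
Apply vowel harmony: dingupingachthop → dingupungachthop.
Nasal assimilation: no change.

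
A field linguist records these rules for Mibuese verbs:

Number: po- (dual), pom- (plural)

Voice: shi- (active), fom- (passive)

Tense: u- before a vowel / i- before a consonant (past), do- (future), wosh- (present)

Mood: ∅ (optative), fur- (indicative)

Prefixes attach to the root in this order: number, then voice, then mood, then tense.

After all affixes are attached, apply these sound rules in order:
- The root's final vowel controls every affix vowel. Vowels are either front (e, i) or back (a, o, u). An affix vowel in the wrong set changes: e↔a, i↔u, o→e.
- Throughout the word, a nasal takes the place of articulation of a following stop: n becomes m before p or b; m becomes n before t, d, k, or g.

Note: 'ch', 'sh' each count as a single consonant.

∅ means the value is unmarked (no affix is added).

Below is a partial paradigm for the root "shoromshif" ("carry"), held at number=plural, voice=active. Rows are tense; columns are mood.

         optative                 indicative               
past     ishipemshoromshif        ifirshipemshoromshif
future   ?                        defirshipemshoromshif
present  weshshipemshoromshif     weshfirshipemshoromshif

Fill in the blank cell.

deshipemshoromshif

Attach number plural pom- → pomshoromshif.
Attach voice active shi- → shipomshoromshif.
mood = optative: zero marking, form stays shipomshoromshif.
Attach tense future do- → doshipomshoromshif.
Apply vowel harmony: doshipomshoromshif → deshipemshoromshif.
Nasal assimilation: no change.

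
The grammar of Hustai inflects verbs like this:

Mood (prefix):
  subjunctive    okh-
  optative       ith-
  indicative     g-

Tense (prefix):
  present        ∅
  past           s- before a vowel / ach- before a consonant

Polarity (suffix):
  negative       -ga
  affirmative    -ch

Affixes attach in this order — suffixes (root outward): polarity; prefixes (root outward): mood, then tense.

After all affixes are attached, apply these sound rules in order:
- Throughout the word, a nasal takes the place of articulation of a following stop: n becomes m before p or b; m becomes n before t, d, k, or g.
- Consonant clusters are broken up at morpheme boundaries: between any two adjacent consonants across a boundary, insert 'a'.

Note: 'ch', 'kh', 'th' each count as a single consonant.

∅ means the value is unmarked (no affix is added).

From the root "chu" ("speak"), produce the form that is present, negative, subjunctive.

okhachuga

Attach polarity negative -ga → chuga.
Attach mood subjunctive okh- → okhchuga.
tense = present: zero marking, form stays okhchuga.
Nasal assimilation: no change.
Apply epenthesis: okhchuga → okhachuga.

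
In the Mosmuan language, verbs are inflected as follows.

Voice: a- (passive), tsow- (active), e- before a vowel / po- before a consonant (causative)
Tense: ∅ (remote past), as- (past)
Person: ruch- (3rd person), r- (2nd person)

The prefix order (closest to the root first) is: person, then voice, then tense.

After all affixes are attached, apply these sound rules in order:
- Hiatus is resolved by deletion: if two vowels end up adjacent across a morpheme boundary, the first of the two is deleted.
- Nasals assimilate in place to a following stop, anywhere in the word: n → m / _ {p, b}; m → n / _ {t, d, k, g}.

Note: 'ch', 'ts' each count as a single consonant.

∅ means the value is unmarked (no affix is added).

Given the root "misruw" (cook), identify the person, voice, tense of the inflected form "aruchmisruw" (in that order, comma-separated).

3rd person, passive, remote past

Segment: a-ruch-misruw.
person: ruch- → 3rd person.
voice: a- → passive.
tense: ∅ → remote past.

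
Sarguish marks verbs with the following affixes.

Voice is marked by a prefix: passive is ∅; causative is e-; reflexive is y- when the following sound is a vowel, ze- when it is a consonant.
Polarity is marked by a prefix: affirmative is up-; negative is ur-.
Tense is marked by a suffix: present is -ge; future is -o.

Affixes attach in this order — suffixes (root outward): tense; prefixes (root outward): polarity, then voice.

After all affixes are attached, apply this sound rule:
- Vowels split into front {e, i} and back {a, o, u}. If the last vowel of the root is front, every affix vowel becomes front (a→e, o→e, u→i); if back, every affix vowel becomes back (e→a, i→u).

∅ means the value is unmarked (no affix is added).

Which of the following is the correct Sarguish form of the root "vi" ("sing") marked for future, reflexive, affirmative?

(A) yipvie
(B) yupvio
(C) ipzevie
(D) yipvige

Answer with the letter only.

Attach tense future -o → vio.
Attach polarity affirmative up- → upvio.
Attach voice reflexive y- (before vowel 'u') → yupvio.
Apply vowel harmony: yupvio → yipvie.
So the correct form is yipvie, option (A).
(D) yipvige is wrong: it uses present instead of future for tense.
(C) ipzevie is wrong: it has the affixes in the wrong order.
(B) yupvio is wrong: it fails to apply the sound rule(s).

A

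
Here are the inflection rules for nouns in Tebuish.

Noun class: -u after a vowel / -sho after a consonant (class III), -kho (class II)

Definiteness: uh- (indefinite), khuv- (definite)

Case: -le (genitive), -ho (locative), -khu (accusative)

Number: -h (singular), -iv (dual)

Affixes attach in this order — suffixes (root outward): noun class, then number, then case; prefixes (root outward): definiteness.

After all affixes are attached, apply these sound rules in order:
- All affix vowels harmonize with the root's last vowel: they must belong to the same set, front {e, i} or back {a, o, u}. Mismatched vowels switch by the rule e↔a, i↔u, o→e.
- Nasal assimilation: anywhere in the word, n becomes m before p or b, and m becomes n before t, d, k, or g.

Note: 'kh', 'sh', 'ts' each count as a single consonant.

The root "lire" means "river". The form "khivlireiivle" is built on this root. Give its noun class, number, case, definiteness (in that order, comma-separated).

Segment: khuv-lire-u-iv-le.
noun class: -u/sho → class III.
number: -iv → dual.
case: -le → genitive.
definiteness: khuv- → definite.

class III, dual, genitive, definite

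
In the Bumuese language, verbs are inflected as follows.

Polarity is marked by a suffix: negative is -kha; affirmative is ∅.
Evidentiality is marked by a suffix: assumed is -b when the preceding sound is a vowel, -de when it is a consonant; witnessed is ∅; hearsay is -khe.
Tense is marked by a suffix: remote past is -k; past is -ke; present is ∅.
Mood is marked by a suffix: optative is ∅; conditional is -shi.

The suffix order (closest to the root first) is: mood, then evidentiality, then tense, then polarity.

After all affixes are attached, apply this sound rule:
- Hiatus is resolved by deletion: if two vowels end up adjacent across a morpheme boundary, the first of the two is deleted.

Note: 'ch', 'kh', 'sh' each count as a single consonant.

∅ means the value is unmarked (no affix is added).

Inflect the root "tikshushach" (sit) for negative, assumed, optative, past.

mood = optative: zero marking, form stays tikshushach.
Attach evidentiality assumed -de (after consonant 'ch') → tikshushachde.
Attach tense past -ke → tikshushachdeke.
Attach polarity negative -kha → tikshushachdekekha.
Vowel deletion: no change.

tikshushachdekekha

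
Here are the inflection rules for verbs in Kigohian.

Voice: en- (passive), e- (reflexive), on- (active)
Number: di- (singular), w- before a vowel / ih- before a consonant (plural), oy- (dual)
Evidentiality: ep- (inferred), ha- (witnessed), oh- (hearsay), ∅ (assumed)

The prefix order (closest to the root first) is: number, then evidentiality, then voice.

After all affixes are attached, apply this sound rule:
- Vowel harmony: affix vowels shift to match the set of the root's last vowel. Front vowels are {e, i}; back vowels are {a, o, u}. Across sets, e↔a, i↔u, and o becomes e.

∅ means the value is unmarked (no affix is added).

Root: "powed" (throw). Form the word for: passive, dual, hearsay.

Attach number dual oy- → oypowed.
Attach evidentiality hearsay oh- → ohoypowed.
Attach voice passive en- → enohoypowed.
Apply vowel harmony: enohoypowed → eneheypowed.

eneheypowed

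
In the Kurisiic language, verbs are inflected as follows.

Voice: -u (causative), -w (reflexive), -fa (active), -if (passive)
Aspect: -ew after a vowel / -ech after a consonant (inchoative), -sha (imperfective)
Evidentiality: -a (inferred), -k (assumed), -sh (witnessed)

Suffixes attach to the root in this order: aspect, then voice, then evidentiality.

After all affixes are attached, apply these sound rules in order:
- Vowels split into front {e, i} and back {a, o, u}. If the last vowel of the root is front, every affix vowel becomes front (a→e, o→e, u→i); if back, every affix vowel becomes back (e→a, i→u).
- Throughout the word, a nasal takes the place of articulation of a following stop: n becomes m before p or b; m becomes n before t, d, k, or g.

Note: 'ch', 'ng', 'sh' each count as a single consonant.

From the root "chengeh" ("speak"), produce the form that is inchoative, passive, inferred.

Attach aspect inchoative -ech (after consonant 'h') → chengehech.
Attach voice passive -if → chengehechif.
Attach evidentiality inferred -a → chengehechifa.
Apply vowel harmony: chengehechifa → chengehechife.
Nasal assimilation: no change.

chengehechife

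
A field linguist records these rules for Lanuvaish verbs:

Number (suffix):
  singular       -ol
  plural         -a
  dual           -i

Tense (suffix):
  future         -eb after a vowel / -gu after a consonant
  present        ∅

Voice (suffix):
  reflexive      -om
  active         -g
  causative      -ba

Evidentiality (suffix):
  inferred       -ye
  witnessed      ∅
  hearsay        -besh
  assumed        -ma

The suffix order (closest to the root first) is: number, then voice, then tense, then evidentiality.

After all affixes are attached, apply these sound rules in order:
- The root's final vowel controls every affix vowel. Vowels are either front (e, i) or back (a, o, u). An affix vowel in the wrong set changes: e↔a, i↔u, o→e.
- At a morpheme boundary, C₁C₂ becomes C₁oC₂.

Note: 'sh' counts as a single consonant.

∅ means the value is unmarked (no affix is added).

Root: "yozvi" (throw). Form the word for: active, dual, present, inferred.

yozviigoye

Attach number dual -i → yozvii.
Attach voice active -g → yozviig.
tense = present: zero marking, form stays yozviig.
Attach evidentiality inferred -ye → yozviigye.
Vowel harmony: no change.
Apply epenthesis: yozviigye → yozviigoye.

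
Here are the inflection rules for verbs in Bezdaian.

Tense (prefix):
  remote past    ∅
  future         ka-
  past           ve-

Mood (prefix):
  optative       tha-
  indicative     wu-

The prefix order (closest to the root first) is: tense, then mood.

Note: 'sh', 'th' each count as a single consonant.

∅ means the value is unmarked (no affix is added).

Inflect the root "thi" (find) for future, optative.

thakathi

Attach tense future ka- → kathi.
Attach mood optative tha- → thakathi.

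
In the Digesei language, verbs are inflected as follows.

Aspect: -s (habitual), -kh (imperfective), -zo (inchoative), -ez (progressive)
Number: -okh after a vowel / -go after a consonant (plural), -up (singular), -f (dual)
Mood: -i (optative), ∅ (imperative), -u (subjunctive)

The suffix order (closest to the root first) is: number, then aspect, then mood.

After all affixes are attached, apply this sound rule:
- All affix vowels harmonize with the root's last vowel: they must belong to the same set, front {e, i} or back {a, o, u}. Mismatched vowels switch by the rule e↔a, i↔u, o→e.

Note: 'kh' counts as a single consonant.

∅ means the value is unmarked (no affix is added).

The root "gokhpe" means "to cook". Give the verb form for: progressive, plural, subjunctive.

Attach number plural -okh (after vowel 'e') → gokhpeokh.
Attach aspect progressive -ez → gokhpeokhez.
Attach mood subjunctive -u → gokhpeokhezu.
Apply vowel harmony: gokhpeokhezu → gokhpeekhezi.

gokhpeekhezi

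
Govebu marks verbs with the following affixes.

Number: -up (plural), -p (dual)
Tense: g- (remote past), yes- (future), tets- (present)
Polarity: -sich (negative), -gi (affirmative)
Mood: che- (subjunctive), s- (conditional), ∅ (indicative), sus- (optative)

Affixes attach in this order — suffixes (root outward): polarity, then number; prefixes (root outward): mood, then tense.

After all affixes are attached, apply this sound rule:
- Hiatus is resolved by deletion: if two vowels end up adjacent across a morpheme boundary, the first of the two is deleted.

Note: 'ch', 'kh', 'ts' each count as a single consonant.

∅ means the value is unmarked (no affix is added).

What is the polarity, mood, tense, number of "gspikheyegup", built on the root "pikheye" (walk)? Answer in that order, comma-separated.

Segment: g-s-pikheye-gi-up.
polarity: -gi → affirmative.
mood: s- → conditional.
tense: g- → remote past.
number: -up → plural.

affirmative, conditional, remote past, plural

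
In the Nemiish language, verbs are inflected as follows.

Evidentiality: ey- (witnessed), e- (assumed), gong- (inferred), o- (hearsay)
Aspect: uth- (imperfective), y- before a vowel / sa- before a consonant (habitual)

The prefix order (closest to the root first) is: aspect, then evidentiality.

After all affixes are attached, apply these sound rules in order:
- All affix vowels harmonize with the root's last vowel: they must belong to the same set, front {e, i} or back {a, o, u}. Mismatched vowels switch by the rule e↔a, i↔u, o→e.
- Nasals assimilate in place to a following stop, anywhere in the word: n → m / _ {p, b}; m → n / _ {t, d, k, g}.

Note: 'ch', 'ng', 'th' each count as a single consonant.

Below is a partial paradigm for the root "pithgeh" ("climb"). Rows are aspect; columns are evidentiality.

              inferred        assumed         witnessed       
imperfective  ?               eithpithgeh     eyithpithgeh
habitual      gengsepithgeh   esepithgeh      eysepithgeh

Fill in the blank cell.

Attach aspect imperfective uth- → uthpithgeh.
Attach evidentiality inferred gong- → gonguthpithgeh.
Apply vowel harmony: gonguthpithgeh → gengithpithgeh.
Nasal assimilation: no change.

gengithpithgeh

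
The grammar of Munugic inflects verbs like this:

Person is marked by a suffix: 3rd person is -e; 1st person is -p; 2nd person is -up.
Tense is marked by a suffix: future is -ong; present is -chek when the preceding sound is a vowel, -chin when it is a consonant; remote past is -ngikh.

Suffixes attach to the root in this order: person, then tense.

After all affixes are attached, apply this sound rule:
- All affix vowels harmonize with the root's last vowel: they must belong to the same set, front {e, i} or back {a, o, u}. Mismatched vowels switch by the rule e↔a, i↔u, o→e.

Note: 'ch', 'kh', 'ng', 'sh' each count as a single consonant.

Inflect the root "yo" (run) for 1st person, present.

Attach person 1st person -p → yop.
Attach tense present -chin (after consonant 'p') → yopchin.
Apply vowel harmony: yopchin → yopchun.

yopchun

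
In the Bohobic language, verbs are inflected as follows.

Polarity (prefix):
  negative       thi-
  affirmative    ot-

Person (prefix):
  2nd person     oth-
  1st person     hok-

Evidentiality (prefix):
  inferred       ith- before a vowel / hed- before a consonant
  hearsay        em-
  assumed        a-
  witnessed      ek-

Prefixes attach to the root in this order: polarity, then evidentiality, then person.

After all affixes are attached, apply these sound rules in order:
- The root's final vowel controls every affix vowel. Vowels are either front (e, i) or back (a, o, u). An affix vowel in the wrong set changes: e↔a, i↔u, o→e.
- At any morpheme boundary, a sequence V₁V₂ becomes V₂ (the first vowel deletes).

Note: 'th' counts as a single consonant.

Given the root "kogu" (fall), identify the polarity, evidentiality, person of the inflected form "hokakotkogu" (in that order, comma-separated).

Segment: hok-ek-ot-kogu.
polarity: ot- → affirmative.
evidentiality: ek- → witnessed.
person: hok- → 1st person.

affirmative, witnessed, 1st person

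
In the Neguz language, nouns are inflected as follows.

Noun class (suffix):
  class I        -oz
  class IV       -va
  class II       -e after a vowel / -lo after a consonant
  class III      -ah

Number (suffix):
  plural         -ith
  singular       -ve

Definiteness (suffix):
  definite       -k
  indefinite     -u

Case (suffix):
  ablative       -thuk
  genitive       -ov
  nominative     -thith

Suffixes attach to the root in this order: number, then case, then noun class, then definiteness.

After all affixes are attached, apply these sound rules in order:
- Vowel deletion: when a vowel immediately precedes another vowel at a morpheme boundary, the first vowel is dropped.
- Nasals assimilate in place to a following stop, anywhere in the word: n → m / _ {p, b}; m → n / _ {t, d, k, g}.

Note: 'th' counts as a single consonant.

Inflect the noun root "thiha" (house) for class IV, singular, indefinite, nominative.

thihavethithvu

Attach number singular -ve → thihave.
Attach case nominative -thith → thihavethith.
Attach noun class class IV -va → thihavethithva.
Attach definiteness indefinite -u → thihavethithvau.
Apply vowel deletion: thihavethithvau → thihavethithvu.
Nasal assimilation: no change.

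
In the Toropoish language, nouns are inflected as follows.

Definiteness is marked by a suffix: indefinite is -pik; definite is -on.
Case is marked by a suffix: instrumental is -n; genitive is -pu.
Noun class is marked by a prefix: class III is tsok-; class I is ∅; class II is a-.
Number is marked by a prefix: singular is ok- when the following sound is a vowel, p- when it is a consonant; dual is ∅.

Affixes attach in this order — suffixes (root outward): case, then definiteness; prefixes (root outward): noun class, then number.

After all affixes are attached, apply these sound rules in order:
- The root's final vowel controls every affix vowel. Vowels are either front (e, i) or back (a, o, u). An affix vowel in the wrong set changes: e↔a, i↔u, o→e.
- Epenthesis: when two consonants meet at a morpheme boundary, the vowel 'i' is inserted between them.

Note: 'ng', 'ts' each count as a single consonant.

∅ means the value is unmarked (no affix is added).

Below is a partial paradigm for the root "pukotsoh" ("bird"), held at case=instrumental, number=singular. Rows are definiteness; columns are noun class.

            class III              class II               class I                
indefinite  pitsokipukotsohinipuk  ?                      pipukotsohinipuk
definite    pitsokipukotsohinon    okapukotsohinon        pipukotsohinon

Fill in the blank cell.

Attach noun class class II a- → apukotsoh.
Attach case instrumental -n → apukotsohn.
Attach number singular ok- (before vowel 'a') → okapukotsohn.
Attach definiteness indefinite -pik → okapukotsohnpik.
Apply vowel harmony: okapukotsohnpik → okapukotsohnpuk.
Apply epenthesis: okapukotsohnpuk → okapukotsohinipuk.

okapukotsohinipuk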